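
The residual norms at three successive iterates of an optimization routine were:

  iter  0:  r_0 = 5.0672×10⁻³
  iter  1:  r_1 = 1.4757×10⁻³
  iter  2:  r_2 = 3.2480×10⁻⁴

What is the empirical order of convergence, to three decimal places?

p ≈ ln(r_2/r_1) / ln(r_1/r_0)
  = ln(3.2480×10⁻⁴/1.4757×10⁻³) / ln(1.4757×10⁻³/5.0672×10⁻³)
  = ln(0.220099) / ln(0.291226)
  = -1.513678 / -1.233656 ≈ 1.226985

1.227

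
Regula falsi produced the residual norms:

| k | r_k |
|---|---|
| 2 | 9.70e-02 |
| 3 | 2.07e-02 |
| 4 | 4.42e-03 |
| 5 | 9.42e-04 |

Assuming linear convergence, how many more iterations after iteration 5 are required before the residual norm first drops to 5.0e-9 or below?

Rate ρ ≈ r_5/r_4 = 9.42e-04/4.42e-03 = 0.2131.
After j more steps, r_{5+j} ≈ 9.42e-04·ρ^j; need ρ^j ≤ 5.0e-9/9.42e-04 = 5.30786e-06.
j ≥ ln(5.30786e-06)/ln(0.2131) = -12.1463/-1.54599 = 7.857.
So 8 more iterations are needed.

8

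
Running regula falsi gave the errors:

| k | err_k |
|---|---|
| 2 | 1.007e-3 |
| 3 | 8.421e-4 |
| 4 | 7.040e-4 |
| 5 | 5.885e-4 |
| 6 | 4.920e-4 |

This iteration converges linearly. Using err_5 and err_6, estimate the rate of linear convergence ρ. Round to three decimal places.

0.836

ρ ≈ err_6/err_5 = 4.920e-4/5.885e-4 = 0.83602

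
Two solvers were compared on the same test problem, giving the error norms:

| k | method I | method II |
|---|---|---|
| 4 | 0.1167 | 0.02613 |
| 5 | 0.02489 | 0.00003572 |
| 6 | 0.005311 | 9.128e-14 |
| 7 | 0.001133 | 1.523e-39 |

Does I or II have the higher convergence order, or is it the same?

II

Method I: p ≈ ln(0.001133/0.005311)/ln(0.005311/0.02489) ≈ 1.00.
Method II: p ≈ ln(1.523e-39/9.128e-14)/ln(9.128e-14/0.00003572) ≈ 3.00.
Method II has the higher order (≈3.0 vs ≈1.0).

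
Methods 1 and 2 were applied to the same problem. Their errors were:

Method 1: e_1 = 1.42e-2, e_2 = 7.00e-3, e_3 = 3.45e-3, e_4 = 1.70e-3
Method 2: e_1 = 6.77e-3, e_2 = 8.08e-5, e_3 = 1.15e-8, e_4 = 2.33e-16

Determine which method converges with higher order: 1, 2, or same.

Method 1: p ≈ ln(1.70e-3/3.45e-3)/ln(3.45e-3/7.00e-3) ≈ 1.00.
Method 2: p ≈ ln(2.33e-16/1.15e-8)/ln(1.15e-8/8.08e-5) ≈ 2.00.
Method 2 has the higher order (≈2.0 vs ≈1.0).

2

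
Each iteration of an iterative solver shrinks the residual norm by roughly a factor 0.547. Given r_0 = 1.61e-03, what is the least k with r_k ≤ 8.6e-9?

21

After k steps, r_k ≈ 1.61e-03·0.547^k.
Need 0.547^k ≤ 8.6e-9/1.61e-03 = 5.34161e-06.
k ≥ ln(5.34161e-06)/ln(0.547) = -12.1400/-0.60331 = 20.122.
Smallest integer k = 21.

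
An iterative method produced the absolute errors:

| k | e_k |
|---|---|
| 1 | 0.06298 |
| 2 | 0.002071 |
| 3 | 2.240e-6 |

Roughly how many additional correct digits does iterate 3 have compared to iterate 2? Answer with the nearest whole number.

3

Digits gained ≈ log₁₀(e_2/e_3) = log₁₀(0.002071/2.240e-6) = log₁₀(924.554) ≈ 2.966.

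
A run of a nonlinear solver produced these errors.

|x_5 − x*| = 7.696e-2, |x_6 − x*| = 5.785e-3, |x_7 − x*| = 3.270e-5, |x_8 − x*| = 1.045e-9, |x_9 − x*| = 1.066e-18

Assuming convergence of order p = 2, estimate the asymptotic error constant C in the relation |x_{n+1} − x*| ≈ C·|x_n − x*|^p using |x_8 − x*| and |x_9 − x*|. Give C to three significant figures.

0.976

C ≈ |x_9 − x*| / |x_8 − x*|^2
  = 1.066e-18 / (1.045e-9)^2
  = 1.066e-18 / 1.09202e-18 ≈ 0.97617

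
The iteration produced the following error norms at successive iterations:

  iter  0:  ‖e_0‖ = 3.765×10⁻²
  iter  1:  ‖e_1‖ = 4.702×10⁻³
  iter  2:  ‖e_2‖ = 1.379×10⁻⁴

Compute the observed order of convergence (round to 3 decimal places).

p ≈ ln(‖e_2‖/‖e_1‖) / ln(‖e_1‖/‖e_0‖)
  = ln(1.379×10⁻⁴/4.702×10⁻³) / ln(4.702×10⁻³/3.765×10⁻²)
  = ln(0.0293279) / ln(0.124887)
  = -3.529216 / -2.080346 ≈ 1.696456

1.696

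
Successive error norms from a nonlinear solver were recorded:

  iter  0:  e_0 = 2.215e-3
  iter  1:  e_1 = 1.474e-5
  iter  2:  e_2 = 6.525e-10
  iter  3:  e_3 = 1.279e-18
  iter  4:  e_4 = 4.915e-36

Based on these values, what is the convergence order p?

2

Consecutive ratios: e_4/e_3 = 4.915e-36/1.279e-18 = 3.84285e-18, e_3/e_2 = 1.279e-18/6.525e-10 = 1.96015e-09.
p ≈ ln(3.84285e-18)/ln(1.96015e-09) = -40.1003/-20.0502 ≈ 2.00.
So the convergence is quadratic (order 2).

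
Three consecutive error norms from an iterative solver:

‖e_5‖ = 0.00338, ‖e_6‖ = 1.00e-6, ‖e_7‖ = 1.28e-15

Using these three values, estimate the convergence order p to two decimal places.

2.52

p ≈ ln(‖e_7‖/‖e_6‖) / ln(‖e_6‖/‖e_5‖)
  = ln(1.28e-15/1.00e-6) / ln(1.00e-6/0.00338)
  = ln(1.28e-09) / ln(0.000295858)
  = -20.47641 / -8.12563 ≈ 2.51998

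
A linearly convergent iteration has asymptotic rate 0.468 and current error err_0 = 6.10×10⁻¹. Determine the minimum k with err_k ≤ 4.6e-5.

After k steps, err_k ≈ 6.10×10⁻¹·0.468^k.
Need 0.468^k ≤ 4.6e-5/6.10×10⁻¹ = 7.54098e-05.
k ≥ ln(7.54098e-05)/ln(0.468) = -9.4926/-0.75929 = 12.502.
Smallest integer k = 13.

13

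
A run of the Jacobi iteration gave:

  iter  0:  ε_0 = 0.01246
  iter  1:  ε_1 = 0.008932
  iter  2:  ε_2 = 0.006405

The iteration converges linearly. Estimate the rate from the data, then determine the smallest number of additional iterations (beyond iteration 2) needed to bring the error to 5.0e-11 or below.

Rate ρ ≈ ε_2/ε_1 = 0.006405/0.008932 = 0.7171.
After j more steps, ε_{2+j} ≈ 0.006405·ρ^j; need ρ^j ≤ 5.0e-11/0.006405 = 7.8064e-09.
j ≥ ln(7.8064e-09)/ln(0.7171) = -18.6683/-0.33254 = 56.139.
So 57 more iterations are needed.

57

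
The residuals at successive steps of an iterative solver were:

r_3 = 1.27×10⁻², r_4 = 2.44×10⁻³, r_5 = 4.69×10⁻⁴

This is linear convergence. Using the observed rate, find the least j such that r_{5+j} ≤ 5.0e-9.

7

Rate ρ ≈ r_5/r_4 = 4.69×10⁻⁴/2.44×10⁻³ = 0.1922.
After j more steps, r_{5+j} ≈ 4.69×10⁻⁴·ρ^j; need ρ^j ≤ 5.0e-9/4.69×10⁻⁴ = 1.0661e-05.
j ≥ ln(1.0661e-05)/ln(0.1922) = -11.4489/-1.64922 = 6.942.
So 7 more iterations are needed.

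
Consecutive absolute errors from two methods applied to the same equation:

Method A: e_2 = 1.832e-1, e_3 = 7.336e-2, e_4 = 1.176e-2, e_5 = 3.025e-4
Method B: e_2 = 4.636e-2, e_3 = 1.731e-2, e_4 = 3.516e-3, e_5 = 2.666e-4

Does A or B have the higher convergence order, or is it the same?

Method A: p ≈ ln(3.025e-4/1.176e-2)/ln(1.176e-2/7.336e-2) ≈ 2.00.
Method B: p ≈ ln(2.666e-4/3.516e-3)/ln(3.516e-3/1.731e-2) ≈ 1.62.
Method A has the higher order (≈2.0 vs ≈1.6).

A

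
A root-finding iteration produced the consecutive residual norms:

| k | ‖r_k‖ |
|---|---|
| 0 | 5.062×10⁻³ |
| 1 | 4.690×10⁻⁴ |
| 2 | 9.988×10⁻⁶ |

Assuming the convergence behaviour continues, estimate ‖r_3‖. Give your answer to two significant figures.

First estimate the order: p ≈ ln(‖r_2‖/‖r_1‖) / ln(‖r_1‖/‖r_0‖) = ln(9.988×10⁻⁶/4.690×10⁻⁴)/ln(4.690×10⁻⁴/5.062×10⁻³) = ln(0.0212964)/ln(0.0926511) ≈ 1.6181.
Then ‖r_3‖ ≈ ‖r_2‖·(‖r_2‖/‖r_1‖)^p = 9.988×10⁻⁶·(0.0212964)^1.6181 = 9.988×10⁻⁶·0.00197257 ≈ 1.97e-08.

2.0e-8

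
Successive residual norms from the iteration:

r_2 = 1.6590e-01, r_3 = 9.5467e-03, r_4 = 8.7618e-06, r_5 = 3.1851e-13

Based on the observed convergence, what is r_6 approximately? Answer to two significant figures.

1.9e-31

First estimate the order: p ≈ ln(r_5/r_4) / ln(r_4/r_3) = ln(3.1851e-13/8.7618e-06)/ln(8.7618e-06/9.5467e-03) = ln(3.63521e-08)/ln(0.000917783) ≈ 2.4494.
Then r_6 ≈ r_5·(r_5/r_4)^p = 3.1851e-13·(3.63521e-08)^2.4494 = 3.1851e-13·5.99461e-19 ≈ 1.909e-31.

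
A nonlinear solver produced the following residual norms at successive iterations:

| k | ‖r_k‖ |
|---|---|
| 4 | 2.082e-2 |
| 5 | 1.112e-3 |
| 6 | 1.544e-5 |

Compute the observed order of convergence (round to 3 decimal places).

1.460

p ≈ ln(‖r_6‖/‖r_5‖) / ln(‖r_5‖/‖r_4‖)
  = ln(1.544e-5/1.112e-3) / ln(1.112e-3/2.082e-2)
  = ln(0.0138849) / ln(0.0534102)
  = -4.276953 / -2.929754 ≈ 1.459833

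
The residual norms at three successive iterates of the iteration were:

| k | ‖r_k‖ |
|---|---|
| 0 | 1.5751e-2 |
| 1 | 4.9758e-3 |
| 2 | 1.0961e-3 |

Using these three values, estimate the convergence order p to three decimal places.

1.313

p ≈ ln(‖r_2‖/‖r_1‖) / ln(‖r_1‖/‖r_0‖)
  = ln(1.0961e-3/4.9758e-3) / ln(4.9758e-3/1.5751e-2)
  = ln(0.220286) / ln(0.315904)
  = -1.512829 / -1.152317 ≈ 1.312858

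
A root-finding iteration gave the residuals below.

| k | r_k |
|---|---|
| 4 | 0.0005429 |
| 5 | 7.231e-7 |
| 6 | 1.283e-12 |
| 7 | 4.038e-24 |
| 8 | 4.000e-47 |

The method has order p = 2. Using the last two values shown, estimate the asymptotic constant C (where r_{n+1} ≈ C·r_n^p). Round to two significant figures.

C ≈ r_8 / r_7^2
  = 4.000e-47 / (4.038e-24)^2
  = 4.000e-47 / 1.63054e-47 ≈ 2.4532

2.5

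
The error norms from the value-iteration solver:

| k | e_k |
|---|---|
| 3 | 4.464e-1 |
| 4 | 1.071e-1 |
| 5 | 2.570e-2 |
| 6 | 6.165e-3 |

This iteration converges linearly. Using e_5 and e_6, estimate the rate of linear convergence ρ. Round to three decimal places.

ρ ≈ e_6/e_5 = 6.165e-3/2.570e-2 = 0.23988

0.240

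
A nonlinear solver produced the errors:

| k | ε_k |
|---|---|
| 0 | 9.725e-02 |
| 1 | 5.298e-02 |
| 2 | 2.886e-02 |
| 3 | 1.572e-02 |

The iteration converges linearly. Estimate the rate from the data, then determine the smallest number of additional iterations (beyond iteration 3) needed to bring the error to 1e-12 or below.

Rate ρ ≈ ε_3/ε_2 = 1.572e-02/2.886e-02 = 0.5447.
After j more steps, ε_{3+j} ≈ 1.572e-02·ρ^j; need ρ^j ≤ 1e-12/1.572e-02 = 6.36132e-11.
j ≥ ln(6.36132e-11)/ln(0.5447) = -23.4782/-0.60752 = 38.646.
So 39 more iterations are needed.

39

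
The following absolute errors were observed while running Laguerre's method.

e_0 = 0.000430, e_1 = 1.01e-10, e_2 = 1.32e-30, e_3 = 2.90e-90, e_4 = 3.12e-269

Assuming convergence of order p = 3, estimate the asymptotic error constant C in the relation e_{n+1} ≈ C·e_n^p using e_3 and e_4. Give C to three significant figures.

C ≈ e_4 / e_3^3
  = 3.12e-269 / (2.90e-90)^3
  = 3.12e-269 / 2.4389e-269 ≈ 1.2793

1.28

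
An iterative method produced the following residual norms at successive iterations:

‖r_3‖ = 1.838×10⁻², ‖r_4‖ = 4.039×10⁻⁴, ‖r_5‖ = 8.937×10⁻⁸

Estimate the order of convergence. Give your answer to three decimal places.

p ≈ ln(‖r_5‖/‖r_4‖) / ln(‖r_4‖/‖r_3‖)
  = ln(8.937×10⁻⁸/4.039×10⁻⁴) / ln(4.039×10⁻⁴/1.838×10⁻²)
  = ln(0.000221268) / ln(0.021975)
  = -8.416136 / -3.817850 ≈ 2.204418

2.204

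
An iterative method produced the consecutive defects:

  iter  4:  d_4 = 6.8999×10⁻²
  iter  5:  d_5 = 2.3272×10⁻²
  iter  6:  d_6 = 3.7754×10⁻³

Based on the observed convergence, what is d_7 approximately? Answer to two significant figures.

1.8e-4

First estimate the order: p ≈ ln(d_6/d_5) / ln(d_5/d_4) = ln(3.7754×10⁻³/2.3272×10⁻²)/ln(2.3272×10⁻²/6.8999×10⁻²) = ln(0.162229)/ln(0.33728) ≈ 1.6734.
Then d_7 ≈ d_6·(d_6/d_5)^p = 3.7754×10⁻³·(0.162229)^1.6734 = 3.7754×10⁻³·0.0476682 ≈ 0.00018.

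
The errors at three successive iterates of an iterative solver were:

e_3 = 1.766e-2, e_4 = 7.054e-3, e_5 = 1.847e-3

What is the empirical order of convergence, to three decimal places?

p ≈ ln(e_5/e_4) / ln(e_4/e_3)
  = ln(1.847e-3/7.054e-3) / ln(7.054e-3/1.766e-2)
  = ln(0.261837) / ln(0.399434)
  = -1.340033 / -0.917707 ≈ 1.460197

1.460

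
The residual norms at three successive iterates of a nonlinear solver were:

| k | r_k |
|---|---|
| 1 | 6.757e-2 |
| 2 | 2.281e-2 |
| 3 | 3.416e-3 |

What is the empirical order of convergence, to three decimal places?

p ≈ ln(r_3/r_2) / ln(r_2/r_1)
  = ln(3.416e-3/2.281e-2) / ln(2.281e-2/6.757e-2)
  = ln(0.149759) / ln(0.337576)
  = -1.898728 / -1.085965 ≈ 1.748425

1.748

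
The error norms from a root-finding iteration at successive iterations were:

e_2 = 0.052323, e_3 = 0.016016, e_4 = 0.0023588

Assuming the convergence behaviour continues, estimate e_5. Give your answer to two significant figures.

First estimate the order: p ≈ ln(e_4/e_3) / ln(e_3/e_2) = ln(0.0023588/0.016016)/ln(0.016016/0.052323) = ln(0.147278)/ln(0.306099) ≈ 1.6180.
Then e_5 ≈ e_4·(e_4/e_3)^p = 0.0023588·(0.147278)^1.6180 = 0.0023588·0.0450866 ≈ 0.0001064.

1.1e-4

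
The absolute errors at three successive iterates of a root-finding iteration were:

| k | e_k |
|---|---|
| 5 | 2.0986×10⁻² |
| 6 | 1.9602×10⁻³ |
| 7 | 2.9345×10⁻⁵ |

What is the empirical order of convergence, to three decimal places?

1.772

p ≈ ln(e_7/e_6) / ln(e_6/e_5)
  = ln(2.9345×10⁻⁵/1.9602×10⁻³) / ln(1.9602×10⁻³/2.0986×10⁻²)
  = ln(0.0149704) / ln(0.0934051)
  = -4.201680 / -2.370809 ≈ 1.772256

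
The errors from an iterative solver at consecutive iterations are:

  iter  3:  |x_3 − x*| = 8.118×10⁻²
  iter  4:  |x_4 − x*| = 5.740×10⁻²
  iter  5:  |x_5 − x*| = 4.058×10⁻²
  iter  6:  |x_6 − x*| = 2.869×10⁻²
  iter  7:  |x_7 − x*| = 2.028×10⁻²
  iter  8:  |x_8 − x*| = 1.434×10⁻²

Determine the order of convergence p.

1

Consecutive ratios: |x_8 − x*|/|x_7 − x*| = 1.434×10⁻²/2.028×10⁻² = 0.707101, |x_7 − x*|/|x_6 − x*| = 2.028×10⁻²/2.869×10⁻² = 0.706867.
p ≈ ln(0.707101)/ln(0.706867) = -0.3466/-0.3469 ≈ 1.00.
So the convergence is linear (order 1).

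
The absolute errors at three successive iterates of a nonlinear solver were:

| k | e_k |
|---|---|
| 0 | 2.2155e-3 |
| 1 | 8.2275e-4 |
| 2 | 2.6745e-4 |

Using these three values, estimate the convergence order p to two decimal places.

p ≈ ln(e_2/e_1) / ln(e_1/e_0)
  = ln(2.6745e-4/8.2275e-4) / ln(8.2275e-4/2.2155e-3)
  = ln(0.325068) / ln(0.371361)
  = -1.12372 / -0.99058 ≈ 1.13441

1.13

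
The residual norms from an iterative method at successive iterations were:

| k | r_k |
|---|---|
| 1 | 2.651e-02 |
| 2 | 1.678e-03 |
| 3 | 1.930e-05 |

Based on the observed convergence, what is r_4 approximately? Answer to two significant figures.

1.4e-8

First estimate the order: p ≈ ln(r_3/r_2) / ln(r_2/r_1) = ln(1.930e-05/1.678e-03)/ln(1.678e-03/2.651e-02) = ln(0.0115018)/ln(0.0632969) ≈ 1.6179.
Then r_4 ≈ r_3·(r_3/r_2)^p = 1.930e-05·(0.0115018)^1.6179 = 1.930e-05·0.00072864 ≈ 1.406e-08.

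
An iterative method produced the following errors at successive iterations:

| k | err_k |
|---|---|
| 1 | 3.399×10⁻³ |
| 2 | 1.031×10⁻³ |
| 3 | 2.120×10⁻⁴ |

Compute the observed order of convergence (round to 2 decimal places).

1.33

p ≈ ln(err_3/err_2) / ln(err_2/err_1)
  = ln(2.120×10⁻⁴/1.031×10⁻³) / ln(1.031×10⁻³/3.399×10⁻³)
  = ln(0.205626) / ln(0.303325)
  = -1.58170 / -1.19295 ≈ 1.32587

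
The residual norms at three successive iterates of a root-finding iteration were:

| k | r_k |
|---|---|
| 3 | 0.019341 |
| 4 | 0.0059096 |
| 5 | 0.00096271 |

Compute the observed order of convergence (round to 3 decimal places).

p ≈ ln(r_5/r_4) / ln(r_4/r_3)
  = ln(0.00096271/0.0059096) / ln(0.0059096/0.019341)
  = ln(0.162906) / ln(0.305548)
  = -1.814582 / -1.185648 ≈ 1.530456

1.530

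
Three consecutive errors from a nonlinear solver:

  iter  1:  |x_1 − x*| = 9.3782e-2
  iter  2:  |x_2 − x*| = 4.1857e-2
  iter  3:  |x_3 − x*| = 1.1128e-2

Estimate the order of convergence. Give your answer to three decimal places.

p ≈ ln(|x_3 − x*|/|x_2 − x*|) / ln(|x_2 − x*|/|x_1 − x*|)
  = ln(1.1128e-2/4.1857e-2) / ln(4.1857e-2/9.3782e-2)
  = ln(0.265858) / ln(0.446322)
  = -1.324793 / -0.806715 ≈ 1.642207

1.642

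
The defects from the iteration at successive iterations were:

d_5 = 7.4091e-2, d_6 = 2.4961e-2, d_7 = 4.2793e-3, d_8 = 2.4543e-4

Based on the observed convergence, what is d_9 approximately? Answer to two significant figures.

First estimate the order: p ≈ ln(d_8/d_7) / ln(d_7/d_6) = ln(2.4543e-4/4.2793e-3)/ln(4.2793e-3/2.4961e-2) = ln(0.0573528)/ln(0.171439) ≈ 1.6209.
Then d_9 ≈ d_8·(d_8/d_7)^p = 2.4543e-4·(0.0573528)^1.6209 = 2.4543e-4·0.00972168 ≈ 2.386e-06.

2.4e-6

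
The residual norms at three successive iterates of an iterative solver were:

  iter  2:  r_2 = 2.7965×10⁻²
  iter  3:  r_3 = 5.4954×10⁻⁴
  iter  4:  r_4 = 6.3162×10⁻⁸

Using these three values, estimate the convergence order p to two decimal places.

2.31

p ≈ ln(r_4/r_3) / ln(r_3/r_2)
  = ln(6.3162×10⁻⁸/5.4954×10⁻⁴) / ln(5.4954×10⁻⁴/2.7965×10⁻²)
  = ln(0.000114936) / ln(0.019651)
  = -9.07114 / -3.92963 ≈ 2.30840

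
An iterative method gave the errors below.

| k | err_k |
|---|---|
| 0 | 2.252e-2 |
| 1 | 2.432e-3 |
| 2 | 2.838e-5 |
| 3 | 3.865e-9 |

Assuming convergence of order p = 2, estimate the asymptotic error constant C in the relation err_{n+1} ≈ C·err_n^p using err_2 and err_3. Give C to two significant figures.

4.8

C ≈ err_3 / err_2^2
  = 3.865e-9 / (2.838e-5)^2
  = 3.865e-9 / 8.05424e-10 ≈ 4.7987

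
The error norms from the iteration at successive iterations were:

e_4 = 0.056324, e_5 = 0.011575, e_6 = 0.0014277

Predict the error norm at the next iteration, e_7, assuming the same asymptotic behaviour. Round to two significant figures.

9.0e-5

First estimate the order: p ≈ ln(e_6/e_5) / ln(e_5/e_4) = ln(0.0014277/0.011575)/ln(0.011575/0.056324) = ln(0.123343)/ln(0.205507) ≈ 1.3226.
Then e_7 ≈ e_6·(e_6/e_5)^p = 0.0014277·(0.123343)^1.3226 = 0.0014277·0.0627925 ≈ 8.965e-05.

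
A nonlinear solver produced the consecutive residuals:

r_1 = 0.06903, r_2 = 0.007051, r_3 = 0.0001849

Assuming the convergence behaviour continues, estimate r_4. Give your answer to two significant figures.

First estimate the order: p ≈ ln(r_3/r_2) / ln(r_2/r_1) = ln(0.0001849/0.007051)/ln(0.007051/0.06903) = ln(0.0262232)/ln(0.102144) ≈ 1.5960.
Then r_4 ≈ r_3·(r_3/r_2)^p = 0.0001849·(0.0262232)^1.5960 = 0.0001849·0.0029938 ≈ 5.536e-07.

5.5e-7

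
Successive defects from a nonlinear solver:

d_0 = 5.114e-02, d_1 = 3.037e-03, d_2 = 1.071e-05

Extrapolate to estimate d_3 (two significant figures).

First estimate the order: p ≈ ln(d_2/d_1) / ln(d_1/d_0) = ln(1.071e-05/3.037e-03)/ln(3.037e-03/5.114e-02) = ln(0.00352651)/ln(0.059386) ≈ 2.0000.
Then d_3 ≈ d_2·(d_2/d_1)^p = 1.071e-05·(0.00352651)^2.0000 = 1.071e-05·1.24363e-05 ≈ 1.332e-10.

1.3e-10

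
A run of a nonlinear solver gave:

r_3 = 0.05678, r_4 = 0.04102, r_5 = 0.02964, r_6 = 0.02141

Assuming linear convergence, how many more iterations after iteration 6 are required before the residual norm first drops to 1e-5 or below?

24

Rate ρ ≈ r_6/r_5 = 0.02141/0.02964 = 0.7223.
After j more steps, r_{6+j} ≈ 0.02141·ρ^j; need ρ^j ≤ 1e-5/0.02141 = 0.000467071.
j ≥ ln(0.000467071)/ln(0.7223) = -7.6690/-0.32531 = 23.574.
So 24 more iterations are needed.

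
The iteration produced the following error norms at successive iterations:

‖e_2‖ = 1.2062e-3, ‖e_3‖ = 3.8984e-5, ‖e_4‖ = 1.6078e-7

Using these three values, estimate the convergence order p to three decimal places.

p ≈ ln(‖e_4‖/‖e_3‖) / ln(‖e_3‖/‖e_2‖)
  = ln(1.6078e-7/3.8984e-5) / ln(3.8984e-5/1.2062e-3)
  = ln(0.00412426) / ln(0.0323197)
  = -5.490869 / -3.432078 ≈ 1.599867

1.600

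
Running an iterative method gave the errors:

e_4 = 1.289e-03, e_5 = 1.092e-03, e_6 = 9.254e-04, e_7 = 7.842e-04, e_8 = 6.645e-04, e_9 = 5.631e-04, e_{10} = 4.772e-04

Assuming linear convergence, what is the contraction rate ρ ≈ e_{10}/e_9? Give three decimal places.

ρ ≈ e_{10}/e_9 = 4.772e-04/5.631e-04 = 0.84745

0.847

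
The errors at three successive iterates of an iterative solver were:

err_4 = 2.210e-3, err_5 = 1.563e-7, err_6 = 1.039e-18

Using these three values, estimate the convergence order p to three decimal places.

p ≈ ln(err_6/err_5) / ln(err_5/err_4)
  = ln(1.039e-18/1.563e-7) / ln(1.563e-7/2.210e-3)
  = ln(6.64747e-12) / ln(7.0724e-05)
  = -25.736785 / -9.556726 ≈ 2.693055

2.693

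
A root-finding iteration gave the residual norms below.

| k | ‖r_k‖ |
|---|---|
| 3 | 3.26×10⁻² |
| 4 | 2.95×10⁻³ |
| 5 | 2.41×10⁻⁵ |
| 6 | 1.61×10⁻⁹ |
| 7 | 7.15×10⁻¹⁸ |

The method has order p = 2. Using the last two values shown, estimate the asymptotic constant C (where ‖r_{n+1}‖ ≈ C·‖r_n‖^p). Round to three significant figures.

C ≈ ‖r_7‖ / ‖r_6‖^2
  = 7.15×10⁻¹⁸ / (1.61×10⁻⁹)^2
  = 7.15×10⁻¹⁸ / 2.5921e-18 ≈ 2.7584

2.76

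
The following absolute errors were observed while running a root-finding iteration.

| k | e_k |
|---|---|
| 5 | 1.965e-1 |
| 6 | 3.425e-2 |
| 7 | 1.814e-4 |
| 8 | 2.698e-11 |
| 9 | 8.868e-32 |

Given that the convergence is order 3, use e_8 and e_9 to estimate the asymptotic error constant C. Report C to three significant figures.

4.52

C ≈ e_9 / e_8^3
  = 8.868e-32 / (2.698e-11)^3
  = 8.868e-32 / 1.96393e-32 ≈ 4.5154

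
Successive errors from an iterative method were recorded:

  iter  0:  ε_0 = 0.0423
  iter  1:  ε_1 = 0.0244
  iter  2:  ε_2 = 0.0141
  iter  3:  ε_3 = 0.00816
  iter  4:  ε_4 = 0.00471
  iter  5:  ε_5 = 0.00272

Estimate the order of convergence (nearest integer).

1

Consecutive ratios: ε_5/ε_4 = 0.00272/0.00471 = 0.577495, ε_4/ε_3 = 0.00471/0.00816 = 0.577206.
p ≈ ln(0.577495)/ln(0.577206) = -0.5491/-0.5496 ≈ 1.00.
So the convergence is linear (order 1).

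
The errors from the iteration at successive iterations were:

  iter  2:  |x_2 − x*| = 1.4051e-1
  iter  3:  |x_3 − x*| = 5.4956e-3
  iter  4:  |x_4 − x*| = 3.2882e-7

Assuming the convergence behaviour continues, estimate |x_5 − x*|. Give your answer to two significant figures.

First estimate the order: p ≈ ln(|x_4 − x*|/|x_3 − x*|) / ln(|x_3 − x*|/|x_2 − x*|) = ln(3.2882e-7/5.4956e-3)/ln(5.4956e-3/1.4051e-1) = ln(5.98333e-05)/ln(0.0391118) ≈ 3.0000.
Then |x_5 − x*| ≈ |x_4 − x*|·(|x_4 − x*|/|x_3 − x*|)^p = 3.2882e-7·(5.98333e-05)^3.0000 = 3.2882e-7·2.14205e-13 ≈ 7.043e-20.

7.0e-20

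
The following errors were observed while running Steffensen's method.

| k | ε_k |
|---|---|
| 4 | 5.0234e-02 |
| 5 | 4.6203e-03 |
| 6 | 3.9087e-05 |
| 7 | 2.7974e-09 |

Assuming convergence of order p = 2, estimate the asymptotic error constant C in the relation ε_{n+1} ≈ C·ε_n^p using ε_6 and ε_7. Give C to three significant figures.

1.83

C ≈ ε_7 / ε_6^2
  = 2.7974e-09 / (3.9087e-05)^2
  = 2.7974e-09 / 1.52779e-09 ≈ 1.831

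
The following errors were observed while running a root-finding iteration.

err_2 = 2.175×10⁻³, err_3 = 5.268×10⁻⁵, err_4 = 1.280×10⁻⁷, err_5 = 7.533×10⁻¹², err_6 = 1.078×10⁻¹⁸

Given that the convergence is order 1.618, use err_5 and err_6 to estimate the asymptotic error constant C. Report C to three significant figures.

1.07

C ≈ err_6 / err_5^1.618
  = 1.078×10⁻¹⁸ / (7.533×10⁻¹²)^1.618
  = 1.078×10⁻¹⁸ / 1.00678e-18 ≈ 1.0707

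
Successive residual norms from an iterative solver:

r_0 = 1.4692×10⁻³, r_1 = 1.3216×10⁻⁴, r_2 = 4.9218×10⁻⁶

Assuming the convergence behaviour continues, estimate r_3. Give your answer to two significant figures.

5.5e-8

First estimate the order: p ≈ ln(r_2/r_1) / ln(r_1/r_0) = ln(4.9218×10⁻⁶/1.3216×10⁻⁴)/ln(1.3216×10⁻⁴/1.4692×10⁻³) = ln(0.0372412)/ln(0.0899537) ≈ 1.3662.
Then r_3 ≈ r_2·(r_2/r_1)^p = 4.9218×10⁻⁶·(0.0372412)^1.3662 = 4.9218×10⁻⁶·0.0111618 ≈ 5.494e-08.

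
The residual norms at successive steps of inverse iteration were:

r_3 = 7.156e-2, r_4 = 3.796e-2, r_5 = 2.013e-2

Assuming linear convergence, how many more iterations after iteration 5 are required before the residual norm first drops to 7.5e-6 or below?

13

Rate ρ ≈ r_5/r_4 = 2.013e-2/3.796e-2 = 0.5303.
After j more steps, r_{5+j} ≈ 2.013e-2·ρ^j; need ρ^j ≤ 7.5e-6/2.013e-2 = 0.000372578.
j ≥ ln(0.000372578)/ln(0.5303) = -7.8951/-0.63431 = 12.447.
So 13 more iterations are needed.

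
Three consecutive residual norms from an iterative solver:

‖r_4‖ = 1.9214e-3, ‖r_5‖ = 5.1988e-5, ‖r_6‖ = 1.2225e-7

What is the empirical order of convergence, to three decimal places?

1.677

p ≈ ln(‖r_6‖/‖r_5‖) / ln(‖r_5‖/‖r_4‖)
  = ln(1.2225e-7/5.1988e-5) / ln(5.1988e-5/1.9214e-3)
  = ln(0.0023515) / ln(0.0270574)
  = -6.052702 / -3.609795 ≈ 1.676744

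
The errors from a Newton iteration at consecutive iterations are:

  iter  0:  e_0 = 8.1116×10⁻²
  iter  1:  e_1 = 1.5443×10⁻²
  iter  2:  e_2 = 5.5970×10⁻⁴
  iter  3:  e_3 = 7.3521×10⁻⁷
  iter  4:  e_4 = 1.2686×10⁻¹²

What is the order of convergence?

Consecutive ratios: e_4/e_3 = 1.2686×10⁻¹²/7.3521×10⁻⁷ = 1.72549e-06, e_3/e_2 = 7.3521×10⁻⁷/5.5970×10⁻⁴ = 0.00131358.
p ≈ ln(1.72549e-06)/ln(0.00131358) = -13.2700/-6.6350 ≈ 2.00.
So the convergence is quadratic (order 2).

2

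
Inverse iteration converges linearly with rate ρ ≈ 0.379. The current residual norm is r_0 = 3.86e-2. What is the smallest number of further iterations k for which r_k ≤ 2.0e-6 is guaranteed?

11

After k steps, r_k ≈ 3.86e-2·0.379^k.
Need 0.379^k ≤ 2.0e-6/3.86e-2 = 5.18135e-05.
k ≥ ln(5.18135e-05)/ln(0.379) = -9.8679/-0.97022 = 10.171.
Smallest integer k = 11.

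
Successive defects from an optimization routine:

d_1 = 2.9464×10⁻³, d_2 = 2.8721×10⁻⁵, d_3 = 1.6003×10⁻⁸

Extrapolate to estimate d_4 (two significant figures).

First estimate the order: p ≈ ln(d_3/d_2) / ln(d_2/d_1) = ln(1.6003×10⁻⁸/2.8721×10⁻⁵)/ln(2.8721×10⁻⁵/2.9464×10⁻³) = ln(0.000557188)/ln(0.00974783) ≈ 1.6180.
Then d_4 ≈ d_3·(d_3/d_2)^p = 1.6003×10⁻⁸·(0.000557188)^1.6180 = 1.6003×10⁻⁸·5.43289e-06 ≈ 8.694e-14.

8.7e-14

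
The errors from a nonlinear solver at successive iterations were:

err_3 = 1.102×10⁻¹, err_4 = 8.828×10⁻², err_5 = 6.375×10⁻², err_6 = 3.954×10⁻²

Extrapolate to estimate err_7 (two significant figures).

2.0e-2

First estimate the order: p ≈ ln(err_6/err_5) / ln(err_5/err_4) = ln(3.954×10⁻²/6.375×10⁻²)/ln(6.375×10⁻²/8.828×10⁻²) = ln(0.620235)/ln(0.722134) ≈ 1.4673.
Then err_7 ≈ err_6·(err_6/err_5)^p = 3.954×10⁻²·(0.620235)^1.4673 = 3.954×10⁻²·0.496156 ≈ 0.01962.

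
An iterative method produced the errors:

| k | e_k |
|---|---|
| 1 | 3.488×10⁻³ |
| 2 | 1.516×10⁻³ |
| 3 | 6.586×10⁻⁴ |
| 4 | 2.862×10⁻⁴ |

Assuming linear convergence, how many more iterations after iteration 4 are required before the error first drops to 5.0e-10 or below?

16

Rate ρ ≈ e_4/e_3 = 2.862×10⁻⁴/6.586×10⁻⁴ = 0.4346.
After j more steps, e_{4+j} ≈ 2.862×10⁻⁴·ρ^j; need ρ^j ≤ 5.0e-10/2.862×10⁻⁴ = 1.74703e-06.
j ≥ ln(1.74703e-06)/ln(0.4346) = -13.2576/-0.83333 = 15.909.
So 16 more iterations are needed.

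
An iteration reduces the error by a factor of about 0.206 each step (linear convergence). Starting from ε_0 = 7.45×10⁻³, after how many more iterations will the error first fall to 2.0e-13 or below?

After k steps, ε_k ≈ 7.45×10⁻³·0.206^k.
Need 0.206^k ≤ 2.0e-13/7.45×10⁻³ = 2.68456e-11.
k ≥ ln(2.68456e-11)/ln(0.206) = -24.3409/-1.57988 = 15.407.
Smallest integer k = 16.

16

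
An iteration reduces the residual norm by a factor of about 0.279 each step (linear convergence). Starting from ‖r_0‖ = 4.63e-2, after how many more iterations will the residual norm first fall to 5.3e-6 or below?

After k steps, ‖r_k‖ ≈ 4.63e-2·0.279^k.
Need 0.279^k ≤ 5.3e-6/4.63e-2 = 0.000114471.
k ≥ ln(0.000114471)/ln(0.279) = -9.0752/-1.27654 = 7.109.
Smallest integer k = 8.

8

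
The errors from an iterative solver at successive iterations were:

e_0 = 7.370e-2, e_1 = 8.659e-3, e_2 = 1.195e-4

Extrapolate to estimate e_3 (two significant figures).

First estimate the order: p ≈ ln(e_2/e_1) / ln(e_1/e_0) = ln(1.195e-4/8.659e-3)/ln(8.659e-3/7.370e-2) = ln(0.0138007)/ln(0.11749) ≈ 2.0001.
Then e_3 ≈ e_2·(e_2/e_1)^p = 1.195e-4·(0.0138007)^2.0001 = 1.195e-4·0.000190378 ≈ 2.275e-08.

2.3e-8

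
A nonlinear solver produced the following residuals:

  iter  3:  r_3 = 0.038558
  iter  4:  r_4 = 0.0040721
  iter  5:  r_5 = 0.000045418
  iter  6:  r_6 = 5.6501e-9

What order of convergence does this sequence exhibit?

Consecutive ratios: r_6/r_5 = 5.6501e-9/0.000045418 = 0.000124402, r_5/r_4 = 0.000045418/0.0040721 = 0.0111535.
p ≈ ln(0.000124402)/ln(0.0111535) = -8.9920/-4.4960 ≈ 2.00.
So the convergence is quadratic (order 2).

2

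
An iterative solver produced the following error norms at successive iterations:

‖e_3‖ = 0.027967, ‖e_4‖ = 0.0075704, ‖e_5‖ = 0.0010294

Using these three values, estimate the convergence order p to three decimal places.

1.527

p ≈ ln(‖e_5‖/‖e_4‖) / ln(‖e_4‖/‖e_3‖)
  = ln(0.0010294/0.0075704) / ln(0.0075704/0.027967)
  = ln(0.135977) / ln(0.27069)
  = -1.995270 / -1.306781 ≈ 1.526859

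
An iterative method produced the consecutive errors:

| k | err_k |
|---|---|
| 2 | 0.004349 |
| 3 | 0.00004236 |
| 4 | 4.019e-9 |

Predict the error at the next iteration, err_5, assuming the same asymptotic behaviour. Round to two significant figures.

First estimate the order: p ≈ ln(err_4/err_3) / ln(err_3/err_2) = ln(4.019e-9/0.00004236)/ln(0.00004236/0.004349) = ln(9.48772e-05)/ln(0.00974017) ≈ 2.0000.
Then err_5 ≈ err_4·(err_4/err_3)^p = 4.019e-9·(9.48772e-05)^2.0000 = 4.019e-9·9.00168e-09 ≈ 3.618e-17.

3.6e-17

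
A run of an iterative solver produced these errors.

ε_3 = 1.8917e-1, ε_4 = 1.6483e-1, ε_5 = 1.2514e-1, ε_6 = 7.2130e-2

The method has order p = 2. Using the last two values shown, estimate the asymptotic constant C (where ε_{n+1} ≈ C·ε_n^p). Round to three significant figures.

4.61

C ≈ ε_6 / ε_5^2
  = 7.2130e-2 / (1.2514e-1)^2
  = 7.2130e-2 / 0.01566 ≈ 4.606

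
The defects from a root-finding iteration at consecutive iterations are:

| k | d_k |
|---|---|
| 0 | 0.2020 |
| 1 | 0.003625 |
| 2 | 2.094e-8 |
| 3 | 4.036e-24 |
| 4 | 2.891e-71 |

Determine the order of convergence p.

3

Consecutive ratios: d_4/d_3 = 2.891e-71/4.036e-24 = 7.16303e-48, d_3/d_2 = 4.036e-24/2.094e-8 = 1.92741e-16.
p ≈ ln(7.16303e-48)/ln(1.92741e-16) = -108.5552/-36.1852 ≈ 3.00.
So the convergence is cubic (order 3).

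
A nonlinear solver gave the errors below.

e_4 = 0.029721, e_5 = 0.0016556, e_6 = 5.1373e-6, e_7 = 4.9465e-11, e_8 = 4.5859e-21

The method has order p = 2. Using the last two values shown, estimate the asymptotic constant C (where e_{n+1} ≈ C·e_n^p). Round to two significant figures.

1.9

C ≈ e_8 / e_7^2
  = 4.5859e-21 / (4.9465e-11)^2
  = 4.5859e-21 / 2.44679e-21 ≈ 1.8743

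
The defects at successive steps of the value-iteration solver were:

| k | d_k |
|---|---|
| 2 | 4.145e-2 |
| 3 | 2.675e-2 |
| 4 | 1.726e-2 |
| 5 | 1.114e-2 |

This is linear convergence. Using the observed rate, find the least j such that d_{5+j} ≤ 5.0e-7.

23

Rate ρ ≈ d_5/d_4 = 1.114e-2/1.726e-2 = 0.6454.
After j more steps, d_{5+j} ≈ 1.114e-2·ρ^j; need ρ^j ≤ 5.0e-7/1.114e-2 = 4.48833e-05.
j ≥ ln(4.48833e-05)/ln(0.6454) = -10.0114/-0.43788 = 22.863.
So 23 more iterations are needed.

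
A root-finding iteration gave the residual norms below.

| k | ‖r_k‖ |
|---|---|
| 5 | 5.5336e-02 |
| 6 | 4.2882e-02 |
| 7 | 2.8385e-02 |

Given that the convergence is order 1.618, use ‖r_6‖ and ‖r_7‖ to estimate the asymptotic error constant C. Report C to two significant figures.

C ≈ ‖r_7‖ / ‖r_6‖^1.618
  = 2.8385e-02 / (4.2882e-02)^1.618
  = 2.8385e-02 / 0.0061238 ≈ 4.6352

4.6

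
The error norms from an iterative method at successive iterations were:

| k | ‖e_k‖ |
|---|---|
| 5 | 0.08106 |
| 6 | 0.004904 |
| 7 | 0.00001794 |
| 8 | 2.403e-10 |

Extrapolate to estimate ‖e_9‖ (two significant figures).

4.3e-20

First estimate the order: p ≈ ln(‖e_8‖/‖e_7‖) / ln(‖e_7‖/‖e_6‖) = ln(2.403e-10/0.00001794)/ln(0.00001794/0.004904) = ln(1.33946e-05)/ln(0.00365824) ≈ 1.9998.
Then ‖e_9‖ ≈ ‖e_8‖·(‖e_8‖/‖e_7‖)^p = 2.403e-10·(1.33946e-05)^1.9998 = 2.403e-10·1.79818e-10 ≈ 4.321e-20.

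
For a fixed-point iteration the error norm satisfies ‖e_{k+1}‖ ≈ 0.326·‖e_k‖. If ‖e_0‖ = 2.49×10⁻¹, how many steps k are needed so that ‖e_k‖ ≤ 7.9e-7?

After k steps, ‖e_k‖ ≈ 2.49×10⁻¹·0.326^k.
Need 0.326^k ≤ 7.9e-7/2.49×10⁻¹ = 3.17269e-06.
k ≥ ln(3.17269e-06)/ln(0.326) = -12.6609/-1.12086 = 11.296.
Smallest integer k = 12.

12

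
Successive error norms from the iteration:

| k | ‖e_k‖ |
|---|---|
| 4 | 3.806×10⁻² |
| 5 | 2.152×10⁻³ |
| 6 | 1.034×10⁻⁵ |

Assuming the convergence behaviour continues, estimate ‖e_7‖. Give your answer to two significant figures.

5.1e-10

First estimate the order: p ≈ ln(‖e_6‖/‖e_5‖) / ln(‖e_5‖/‖e_4‖) = ln(1.034×10⁻⁵/2.152×10⁻³)/ln(2.152×10⁻³/3.806×10⁻²) = ln(0.00480483)/ln(0.0565423) ≈ 1.8582.
Then ‖e_7‖ ≈ ‖e_6‖·(‖e_6‖/‖e_5‖)^p = 1.034×10⁻⁵·(0.00480483)^1.8582 = 1.034×10⁻⁵·4.92146e-05 ≈ 5.089e-10.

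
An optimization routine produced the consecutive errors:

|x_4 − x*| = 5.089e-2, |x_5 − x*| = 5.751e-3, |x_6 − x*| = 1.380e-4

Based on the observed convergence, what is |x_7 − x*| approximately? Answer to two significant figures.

2.3e-7

First estimate the order: p ≈ ln(|x_6 − x*|/|x_5 − x*|) / ln(|x_5 − x*|/|x_4 − x*|) = ln(1.380e-4/5.751e-3)/ln(5.751e-3/5.089e-2) = ln(0.0239958)/ln(0.113008) ≈ 1.7107.
Then |x_7 − x*| ≈ |x_6 − x*|·(|x_6 − x*|/|x_5 − x*|)^p = 1.380e-4·(0.0239958)^1.7107 = 1.380e-4·0.00169394 ≈ 2.338e-07.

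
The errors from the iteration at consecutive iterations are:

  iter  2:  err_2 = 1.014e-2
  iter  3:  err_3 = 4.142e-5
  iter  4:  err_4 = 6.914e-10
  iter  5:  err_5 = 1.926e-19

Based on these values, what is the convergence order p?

Consecutive ratios: err_5/err_4 = 1.926e-19/6.914e-10 = 2.78565e-10, err_4/err_3 = 6.914e-10/4.142e-5 = 1.66924e-05.
p ≈ ln(2.78565e-10)/ln(1.66924e-05) = -22.0014/-11.0006 ≈ 2.00.
So the convergence is quadratic (order 2).

2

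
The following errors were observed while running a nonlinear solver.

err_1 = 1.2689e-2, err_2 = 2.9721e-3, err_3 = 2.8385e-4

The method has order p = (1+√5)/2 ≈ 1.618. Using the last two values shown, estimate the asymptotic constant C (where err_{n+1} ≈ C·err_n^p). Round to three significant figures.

3.48

C ≈ err_3 / err_2^1.618
  = 2.8385e-4 / (2.9721e-3)^1.618
  = 2.8385e-4 / 8.15486e-05 ≈ 3.4807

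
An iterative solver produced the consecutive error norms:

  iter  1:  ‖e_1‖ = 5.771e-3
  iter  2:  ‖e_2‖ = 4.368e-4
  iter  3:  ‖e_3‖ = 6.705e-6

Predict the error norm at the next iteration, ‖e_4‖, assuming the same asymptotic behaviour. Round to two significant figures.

First estimate the order: p ≈ ln(‖e_3‖/‖e_2‖) / ln(‖e_2‖/‖e_1‖) = ln(6.705e-6/4.368e-4)/ln(4.368e-4/5.771e-3) = ln(0.0153503)/ln(0.0756888) ≈ 1.6181.
Then ‖e_4‖ ≈ ‖e_3‖·(‖e_3‖/‖e_2‖)^p = 6.705e-6·(0.0153503)^1.6181 = 6.705e-6·0.00116133 ≈ 7.787e-09.

7.8e-9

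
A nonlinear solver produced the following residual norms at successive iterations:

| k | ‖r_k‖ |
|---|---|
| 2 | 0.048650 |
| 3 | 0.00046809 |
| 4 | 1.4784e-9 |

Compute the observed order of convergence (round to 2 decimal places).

2.73

p ≈ ln(‖r_4‖/‖r_3‖) / ln(‖r_3‖/‖r_2‖)
  = ln(1.4784e-9/0.00046809) / ln(0.00046809/0.048650)
  = ln(3.15837e-06) / ln(0.00962158)
  = -12.66545 / -4.64375 ≈ 2.72742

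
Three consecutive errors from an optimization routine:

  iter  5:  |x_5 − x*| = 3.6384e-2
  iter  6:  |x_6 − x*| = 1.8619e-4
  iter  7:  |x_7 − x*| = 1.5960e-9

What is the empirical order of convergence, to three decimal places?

p ≈ ln(|x_7 − x*|/|x_6 − x*|) / ln(|x_6 − x*|/|x_5 − x*|)
  = ln(1.5960e-9/1.8619e-4) / ln(1.8619e-4/3.6384e-2)
  = ln(8.57189e-06) / ln(0.00511736)
  = -11.667022 / -5.275117 ≈ 2.211709

2.212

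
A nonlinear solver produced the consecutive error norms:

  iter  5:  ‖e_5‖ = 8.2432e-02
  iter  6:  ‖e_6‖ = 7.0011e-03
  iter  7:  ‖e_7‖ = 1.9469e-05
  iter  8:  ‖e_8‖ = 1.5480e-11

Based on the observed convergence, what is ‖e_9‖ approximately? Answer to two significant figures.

4.3e-26

First estimate the order: p ≈ ln(‖e_8‖/‖e_7‖) / ln(‖e_7‖/‖e_6‖) = ln(1.5480e-11/1.9469e-05)/ln(1.9469e-05/7.0011e-03) = ln(7.9511e-07)/ln(0.00278085) ≈ 2.3865.
Then ‖e_9‖ ≈ ‖e_8‖·(‖e_8‖/‖e_7‖)^p = 1.5480e-11·(7.9511e-07)^2.3865 = 1.5480e-11·2.77568e-15 ≈ 4.297e-26.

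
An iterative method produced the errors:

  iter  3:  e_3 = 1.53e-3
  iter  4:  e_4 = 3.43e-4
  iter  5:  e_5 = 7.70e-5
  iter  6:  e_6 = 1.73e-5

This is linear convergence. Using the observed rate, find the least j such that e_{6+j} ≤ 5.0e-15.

15

Rate ρ ≈ e_6/e_5 = 1.73e-5/7.70e-5 = 0.2247.
After j more steps, e_{6+j} ≈ 1.73e-5·ρ^j; need ρ^j ≤ 5.0e-15/1.73e-5 = 2.89017e-10.
j ≥ ln(2.89017e-10)/ln(0.2247) = -21.9645/-1.49299 = 14.712.
So 15 more iterations are needed.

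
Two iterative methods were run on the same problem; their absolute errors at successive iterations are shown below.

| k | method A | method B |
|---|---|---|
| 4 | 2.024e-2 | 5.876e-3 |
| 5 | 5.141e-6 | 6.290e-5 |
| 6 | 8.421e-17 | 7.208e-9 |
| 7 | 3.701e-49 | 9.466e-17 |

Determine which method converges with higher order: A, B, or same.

A

Method A: p ≈ ln(3.701e-49/8.421e-17)/ln(8.421e-17/5.141e-6) ≈ 3.00.
Method B: p ≈ ln(9.466e-17/7.208e-9)/ln(7.208e-9/6.290e-5) ≈ 2.00.
Method A has the higher order (≈3.0 vs ≈2.0).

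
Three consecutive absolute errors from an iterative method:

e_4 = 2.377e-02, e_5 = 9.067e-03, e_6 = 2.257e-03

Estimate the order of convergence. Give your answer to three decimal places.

1.443

p ≈ ln(e_6/e_5) / ln(e_5/e_4)
  = ln(2.257e-03/9.067e-03) / ln(9.067e-03/2.377e-02)
  = ln(0.248925) / ln(0.381447)
  = -1.390604 / -0.963783 ≈ 1.442860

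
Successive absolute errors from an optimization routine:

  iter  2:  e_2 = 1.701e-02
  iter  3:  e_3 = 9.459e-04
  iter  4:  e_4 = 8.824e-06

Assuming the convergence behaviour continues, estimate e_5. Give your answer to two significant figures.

4.6e-9

First estimate the order: p ≈ ln(e_4/e_3) / ln(e_3/e_2) = ln(8.824e-06/9.459e-04)/ln(9.459e-04/1.701e-02) = ln(0.00932868)/ln(0.0556085) ≈ 1.6179.
Then e_5 ≈ e_4·(e_4/e_3)^p = 8.824e-06·(0.00932868)^1.6179 = 8.824e-06·0.000519245 ≈ 4.582e-09.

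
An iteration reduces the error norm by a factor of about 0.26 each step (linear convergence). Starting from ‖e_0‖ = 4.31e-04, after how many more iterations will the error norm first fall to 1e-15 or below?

After k steps, ‖e_k‖ ≈ 4.31e-04·0.26^k.
Need 0.26^k ≤ 1e-15/4.31e-04 = 2.32019e-12.
k ≥ ln(2.32019e-12)/ln(0.26) = -26.7894/-1.34707 = 19.887.
Smallest integer k = 20.

20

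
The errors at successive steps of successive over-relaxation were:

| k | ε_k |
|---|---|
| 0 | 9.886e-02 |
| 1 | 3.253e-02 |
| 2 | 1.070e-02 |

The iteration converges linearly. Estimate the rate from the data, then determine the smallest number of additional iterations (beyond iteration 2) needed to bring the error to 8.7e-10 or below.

Rate ρ ≈ ε_2/ε_1 = 1.070e-02/3.253e-02 = 0.3289.
After j more steps, ε_{2+j} ≈ 1.070e-02·ρ^j; need ρ^j ≤ 8.7e-10/1.070e-02 = 8.13084e-08.
j ≥ ln(8.13084e-08)/ln(0.3289) = -16.3250/-1.11200 = 14.681.
So 15 more iterations are needed.

15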